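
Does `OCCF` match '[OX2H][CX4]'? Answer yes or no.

The pattern [OX2H][CX4] describes a hydroxyl oxygen bound to an sp3 (X4) carbon — an aliphatic alcohol.
The molecule carries a hydroxyl group (-OH), whose atoms satisfy every constraint of the query, so the pattern matches.

Yes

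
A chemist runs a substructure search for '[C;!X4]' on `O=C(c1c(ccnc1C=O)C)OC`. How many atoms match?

2

The query [C;!X4] means: aliphatic carbon that does not have four total connections.
Check the 13 heavy atoms by environment: 1× n (aromatic, X2) → no; 5× c (aromatic, X3) → no; 2× C (X3) → match; 2× O (X1) → no; 1× O (X2) → no; 2× C (X4) → no.
That gives 2 matching atoms.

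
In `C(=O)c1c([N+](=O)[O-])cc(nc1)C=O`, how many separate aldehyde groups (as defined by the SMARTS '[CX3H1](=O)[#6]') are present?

2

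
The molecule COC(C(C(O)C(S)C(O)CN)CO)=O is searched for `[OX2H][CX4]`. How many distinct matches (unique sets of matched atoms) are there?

[OX2H][CX4] is the SMARTS for an aliphatic alcohol: a hydroxyl oxygen bound to an sp3 (X4) carbon.
The molecule carries 3 separate instances of a hydroxyl group (-OH) meeting every constraint; each maps to a distinct set of atoms, giving 3 matches.

3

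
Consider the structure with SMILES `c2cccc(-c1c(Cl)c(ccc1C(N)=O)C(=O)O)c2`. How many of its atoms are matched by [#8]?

The query [#8] means: #8 matches any oxygen atom.
Check the 19 heavy atoms by environment: 12× c (aromatic) → no; 2× C → no; 3× O → match; 1× N → no; 1× Cl → no.
That gives 3 matching atoms.

3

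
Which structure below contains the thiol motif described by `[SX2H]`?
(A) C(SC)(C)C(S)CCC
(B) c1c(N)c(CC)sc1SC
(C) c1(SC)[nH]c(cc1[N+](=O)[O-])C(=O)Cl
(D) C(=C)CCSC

A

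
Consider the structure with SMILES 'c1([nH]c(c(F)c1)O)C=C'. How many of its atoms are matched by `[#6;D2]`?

Check the 9 heavy atoms by environment: 1× n (aromatic, D2) → no; 3× c (aromatic, D3) → no; 1× c (aromatic, D2) → match; 1× C (D2) → match; 1× C (D1) → no; 1× O (D1) → no; 1× F (D1) → no.
Summing the matching environments: 1 + 1 = 2 matching atoms.

2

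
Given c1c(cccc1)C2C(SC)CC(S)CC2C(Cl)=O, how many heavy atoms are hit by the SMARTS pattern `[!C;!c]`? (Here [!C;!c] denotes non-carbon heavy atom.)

The query [!C;!c] means: neither aliphatic nor aromatic carbon — same as [!#6].
Check the 18 heavy atoms by environment: 8× C → no; 2× S → match; 6× c (aromatic) → no; 1× O → match; 1× Cl → match.
Summing the matching environments: 2 + 1 + 1 = 4 matching atoms.

4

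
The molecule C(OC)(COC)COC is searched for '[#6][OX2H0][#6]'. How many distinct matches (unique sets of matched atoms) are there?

[#6][OX2H0][#6] is the SMARTS for an ether: an aliphatic oxygen bridging two carbons with no H on the oxygen.
The molecule carries 3 separate instances of a methoxy ether (-OCH3) meeting every constraint; each maps to a distinct set of atoms, giving 3 matches.

3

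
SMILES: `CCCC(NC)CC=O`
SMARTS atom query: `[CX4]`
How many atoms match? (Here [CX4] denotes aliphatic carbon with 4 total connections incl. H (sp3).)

6

The query [CX4] means: C with X4: aliphatic carbon with exactly 4 total connections (bonds + H).
Check the 9 heavy atoms by environment: 6× C (X4) → match; 1× N (X3) → no; 1× C (X3) → no; 1× O (X1) → no.
That gives 6 matching atoms.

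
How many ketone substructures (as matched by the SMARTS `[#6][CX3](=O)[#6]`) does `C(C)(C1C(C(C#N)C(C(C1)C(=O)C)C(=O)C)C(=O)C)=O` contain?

4

[#6][CX3](=O)[#6] is the SMARTS for a ketone: a carbonyl carbon (no H) flanked by two carbons.
The molecule carries 4 separate instances of an acetyl/ketone group (-C(=O)CH3) meeting every constraint; each maps to a distinct set of atoms, giving 4 matches.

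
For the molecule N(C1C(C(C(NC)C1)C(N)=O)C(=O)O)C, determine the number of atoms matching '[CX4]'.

7

The query [CX4] means: C with X4: aliphatic carbon with exactly 4 total connections (bonds + H).
Check the 15 heavy atoms by environment: 7× C (X4) → match; 3× N (X3) → no; 2× C (X3) → no; 2× O (X1) → no; 1× O (X2) → no.
That gives 7 matching atoms.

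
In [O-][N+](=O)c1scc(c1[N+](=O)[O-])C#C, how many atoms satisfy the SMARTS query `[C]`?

Check the 13 heavy atoms by environment: 1× s (aromatic) → no; 4× c (aromatic) → no; 2× N (charge +1) → no; 2× O (charge -1) → no; 2× O → no; 2× C → match.
That gives 2 matching atoms.

2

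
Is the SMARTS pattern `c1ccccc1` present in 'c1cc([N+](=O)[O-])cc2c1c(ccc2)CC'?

The pattern c1ccccc1 describes six aromatic carbons in a ring — a benzene ring.
The required atom environment is present in the molecule, so the pattern matches.

Yes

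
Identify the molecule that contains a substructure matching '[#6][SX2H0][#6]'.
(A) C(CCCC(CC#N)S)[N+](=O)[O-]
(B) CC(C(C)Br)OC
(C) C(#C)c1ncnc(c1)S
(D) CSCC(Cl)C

D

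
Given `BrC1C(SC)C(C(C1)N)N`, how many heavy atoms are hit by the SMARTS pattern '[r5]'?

5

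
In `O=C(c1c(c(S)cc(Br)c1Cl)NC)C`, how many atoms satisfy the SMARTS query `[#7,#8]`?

2

The query [#7,#8] means: nitrogen or oxygen (comma = OR).
Check the 14 heavy atoms by environment: 6× c (aromatic) → no; 3× C → no; 1× O → match; 1× Cl → no; 1× N → match; 1× S → no; 1× Br → no.
Summing the matching environments: 1 + 1 = 2 matching atoms.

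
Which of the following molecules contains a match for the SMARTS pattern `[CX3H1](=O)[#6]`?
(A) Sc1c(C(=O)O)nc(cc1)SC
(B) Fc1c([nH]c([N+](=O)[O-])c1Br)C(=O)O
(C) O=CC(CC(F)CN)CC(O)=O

C

[CX3H1](=O)[#6] describes an sp2 carbon with one H, double-bonded to O and single-bonded to carbon (an aldehyde).
(A) has a carboxylic acid group (-C(=O)OH) but the carbonyl carbon has H0 and is bonded to O, not H1.
(B) has a carboxylic acid group (-C(=O)OH) but the carbonyl carbon has H0 and is bonded to O, not H1.
(C) contains an aldehyde (-CHO), which satisfies every atom and bond constraint.
So the answer is (C).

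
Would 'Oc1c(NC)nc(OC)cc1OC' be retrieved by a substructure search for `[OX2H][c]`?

The pattern [OX2H][c] describes a hydroxyl oxygen attached to an aromatic carbon — a phenol.
The molecule carries a hydroxyl group (-OH), whose atoms satisfy every constraint of the query, so the pattern matches.

Yes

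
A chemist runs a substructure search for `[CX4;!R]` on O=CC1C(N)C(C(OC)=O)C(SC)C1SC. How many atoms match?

3

The query [CX4;!R] means: aliphatic carbon with four total connections, not in a ring.
Check the 16 heavy atoms by environment: 5× C (X4, in 5-ring) → no; 2× C (X3, acyclic) → no; 2× O (X1, acyclic) → no; 1× O (X2, acyclic) → no; 3× C (X4, acyclic) → match; 1× N (X3, acyclic) → no; 2× S (X2, acyclic) → no.
That gives 3 matching atoms.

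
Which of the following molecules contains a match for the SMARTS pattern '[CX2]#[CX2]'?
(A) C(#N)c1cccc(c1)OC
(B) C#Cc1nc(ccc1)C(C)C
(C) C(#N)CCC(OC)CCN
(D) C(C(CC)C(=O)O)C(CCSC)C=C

B

[CX2]#[CX2] describes a carbon-carbon triple bond (an alkyne).
(A) has a nitrile (-C#N) but the triple bond is C#N, not C#C.
(B) contains an ethynyl group (-C#CH), which satisfies every atom and bond constraint.
(C) has a nitrile (-C#N) but the triple bond is C#N, not C#C.
(D) has a vinyl group (-CH=CH2) but the C=C is a double bond; both carbons are CX3, not CX2.
So the answer is (B).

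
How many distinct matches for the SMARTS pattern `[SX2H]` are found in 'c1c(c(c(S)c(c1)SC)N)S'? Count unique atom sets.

[SX2H] is the SMARTS for a thiol: an aliphatic sulfur with two connections, one being H.
The molecule carries 2 separate instances of a thiol (-SH) meeting every constraint; each maps to a distinct set of atoms, giving 2 matches.

2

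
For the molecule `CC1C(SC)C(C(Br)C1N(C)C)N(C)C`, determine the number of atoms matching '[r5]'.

5

The query [r5] means: r5 matches atoms in a five-membered ring.
Check the 15 heavy atoms by environment: 5× C (in 5-ring) → match; 6× C (acyclic) → no; 2× N (acyclic) → no; 1× S (acyclic) → no; 1× Br (acyclic) → no.
That gives 5 matching atoms.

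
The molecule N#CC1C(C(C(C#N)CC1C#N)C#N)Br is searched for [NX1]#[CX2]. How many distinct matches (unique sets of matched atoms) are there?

[NX1]#[CX2] is the SMARTS for a nitrile: a nitrogen triple-bonded to a two-connected carbon.
The molecule carries 4 separate instances of a nitrile (-C#N) meeting every constraint; each maps to a distinct set of atoms, giving 4 matches.

4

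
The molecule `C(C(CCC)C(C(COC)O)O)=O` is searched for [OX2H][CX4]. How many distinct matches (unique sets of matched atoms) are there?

2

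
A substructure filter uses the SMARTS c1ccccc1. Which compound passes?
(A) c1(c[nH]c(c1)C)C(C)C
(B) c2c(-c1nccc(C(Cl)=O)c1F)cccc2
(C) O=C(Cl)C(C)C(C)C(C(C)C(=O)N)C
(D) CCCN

B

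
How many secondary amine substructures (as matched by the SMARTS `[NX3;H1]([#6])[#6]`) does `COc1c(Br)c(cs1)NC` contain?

[NX3;H1]([#6])[#6] is the SMARTS for a secondary amine: a trivalent nitrogen with one H, bonded to two carbons.
Exactly one fragment in the molecule meets all constraints, giving 1 match.

1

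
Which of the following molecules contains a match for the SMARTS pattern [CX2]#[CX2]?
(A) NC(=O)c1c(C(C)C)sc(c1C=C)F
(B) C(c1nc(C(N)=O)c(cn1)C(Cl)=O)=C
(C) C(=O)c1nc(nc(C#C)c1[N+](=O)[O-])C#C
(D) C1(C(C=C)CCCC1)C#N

[CX2]#[CX2] describes a carbon-carbon triple bond (an alkyne).
(A) has a vinyl group (-CH=CH2) but the C=C is a double bond; both carbons are CX3, not CX2.
(B) has a vinyl group (-CH=CH2) but the C=C is a double bond; both carbons are CX3, not CX2.
(C) contains an ethynyl group (-C#CH), which satisfies every atom and bond constraint.
(D) has a vinyl group (-CH=CH2) but the C=C is a double bond; both carbons are CX3, not CX2.
So the answer is (C).

C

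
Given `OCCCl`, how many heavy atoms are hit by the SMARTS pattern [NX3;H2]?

Check the 4 heavy atoms by environment: 2× C (H2, X4) → no; 1× Cl (H0, X1) → no; 1× O (H1, X2) → no.
No environment satisfies the query, so 0 matching atoms.

0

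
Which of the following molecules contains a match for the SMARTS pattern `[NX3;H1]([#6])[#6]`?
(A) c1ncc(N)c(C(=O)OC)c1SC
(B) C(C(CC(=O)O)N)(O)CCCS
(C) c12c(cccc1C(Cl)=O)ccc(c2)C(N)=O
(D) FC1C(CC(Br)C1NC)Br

D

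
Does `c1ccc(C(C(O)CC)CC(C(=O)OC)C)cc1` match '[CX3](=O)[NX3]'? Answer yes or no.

The pattern [CX3](=O)[NX3] describes a carbonyl carbon bonded to a trivalent nitrogen — an amide.
The closest candidate here is a methyl-ester group (-C(=O)OCH3), but the carbonyl is bonded to O, not to an NX3 nitrogen. No other fragment satisfies the full query, so there is no match.

No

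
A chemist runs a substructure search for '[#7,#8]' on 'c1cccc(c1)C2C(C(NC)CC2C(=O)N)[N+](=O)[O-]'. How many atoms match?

6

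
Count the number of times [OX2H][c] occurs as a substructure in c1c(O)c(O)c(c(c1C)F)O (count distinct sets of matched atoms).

3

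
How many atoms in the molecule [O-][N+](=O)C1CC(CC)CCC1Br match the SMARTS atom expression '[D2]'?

The query [D2] means: atom with exactly two heavy-atom neighbours.
Check the 12 heavy atoms by environment: 4× C (D2) → match; 3× C (D3) → no; 1× Br (D1) → no; 1× C (D1) → no; 1× N (charge +1, D3) → no; 1× O (charge -1, D1) → no; 1× O (D1) → no.
That gives 4 matching atoms.

4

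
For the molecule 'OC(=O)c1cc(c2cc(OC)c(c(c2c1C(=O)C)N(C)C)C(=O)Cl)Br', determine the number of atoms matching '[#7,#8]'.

6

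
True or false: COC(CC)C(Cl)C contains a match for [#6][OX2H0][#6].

True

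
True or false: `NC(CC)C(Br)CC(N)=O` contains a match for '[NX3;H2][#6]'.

The pattern [NX3;H2][#6] describes a trivalent nitrogen with two H attached to carbon — a primary amine.
The molecule carries a primary amino group (-NH2), whose atoms satisfy every constraint of the query, so the pattern matches.

True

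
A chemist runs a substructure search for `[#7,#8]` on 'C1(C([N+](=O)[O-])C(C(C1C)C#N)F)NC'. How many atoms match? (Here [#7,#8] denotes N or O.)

5

The query [#7,#8] means: nitrogen or oxygen (comma = OR).
Check the 14 heavy atoms by environment: 8× C → no; 2× N → match; 1× N (charge +1) → match; 1× O (charge -1) → match; 1× O → match; 1× F → no.
Summing the matching environments: 2 + 1 + 1 + 1 = 5 matching atoms.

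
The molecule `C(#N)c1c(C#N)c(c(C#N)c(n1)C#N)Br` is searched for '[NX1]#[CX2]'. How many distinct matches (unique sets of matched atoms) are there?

4

[NX1]#[CX2] is the SMARTS for a nitrile: a nitrogen triple-bonded to a two-connected carbon.
The molecule carries 4 separate instances of a nitrile (-C#N) meeting every constraint; each maps to a distinct set of atoms, giving 4 matches.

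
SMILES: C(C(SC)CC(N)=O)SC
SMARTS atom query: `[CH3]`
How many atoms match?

2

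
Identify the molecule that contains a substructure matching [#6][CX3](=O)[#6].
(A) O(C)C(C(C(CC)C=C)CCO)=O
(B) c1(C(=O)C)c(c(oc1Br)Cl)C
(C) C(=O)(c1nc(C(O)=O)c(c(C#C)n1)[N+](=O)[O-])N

[#6][CX3](=O)[#6] describes a carbonyl carbon (no H) flanked by two carbons (a ketone).
(A) has a methyl-ester group (-C(=O)OCH3) but one neighbour of the carbonyl carbon is O, not C.
(B) contains an acetyl/ketone group (-C(=O)CH3), which satisfies every atom and bond constraint.
(C) has a primary amide (-C(=O)NH2) but one neighbour of the carbonyl carbon is N, not C.
So the answer is (B).

B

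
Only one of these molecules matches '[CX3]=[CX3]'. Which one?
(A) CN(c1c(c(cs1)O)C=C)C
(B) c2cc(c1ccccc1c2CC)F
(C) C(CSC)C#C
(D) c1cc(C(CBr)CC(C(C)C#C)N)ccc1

A

[CX3]=[CX3] describes a non-aromatic C=C double bond between two sp2 carbons (an alkene).
(A) contains a vinyl group (-CH=CH2), which satisfies every atom and bond constraint.
(B) has an ethyl group (-CH2CH3) but its C-C bond is a single bond between CX4 carbons, not CX3=CX3.
(C) has an ethynyl group (-C#CH) but the C-C bond is a triple bond, not a double bond.
(D) has an ethynyl group (-C#CH) but the C-C bond is a triple bond, not a double bond.
So the answer is (A).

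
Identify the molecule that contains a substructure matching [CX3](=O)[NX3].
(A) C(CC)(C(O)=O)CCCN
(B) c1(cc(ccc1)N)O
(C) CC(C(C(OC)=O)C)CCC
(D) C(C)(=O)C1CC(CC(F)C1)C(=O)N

[CX3](=O)[NX3] describes a carbonyl carbon bonded to a trivalent nitrogen (an amide).
(A) has a carboxylic acid group (-C(=O)OH) but the carbonyl is bonded to O, not to an NX3 nitrogen.
(B) has a primary amino group (-NH2) but the -NH2 is not attached to a carbonyl carbon.
(C) has a methyl-ester group (-C(=O)OCH3) but the carbonyl is bonded to O, not to an NX3 nitrogen.
(D) contains a primary amide (-C(=O)NH2), which satisfies every atom and bond constraint.
So the answer is (D).

D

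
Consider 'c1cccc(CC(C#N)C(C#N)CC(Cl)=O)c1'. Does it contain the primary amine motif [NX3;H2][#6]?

The pattern [NX3;H2][#6] describes a trivalent nitrogen with two H attached to carbon — a primary amine.
The closest candidate here is a nitrile (-C#N), but the nitrogen is NX1 (triple-bonded), not NX3 with two H. No other fragment satisfies the full query, so there is no match.

No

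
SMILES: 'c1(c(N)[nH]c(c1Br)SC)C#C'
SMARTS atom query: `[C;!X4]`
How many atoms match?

2

The query [C;!X4] means: aliphatic carbon that does not have four total connections.
Check the 11 heavy atoms by environment: 1× n (aromatic, X3) → no; 4× c (aromatic, X3) → no; 2× C (X2) → match; 1× Br (X1) → no; 1× S (X2) → no; 1× C (X4) → no; 1× N (X3) → no.
That gives 2 matching atoms.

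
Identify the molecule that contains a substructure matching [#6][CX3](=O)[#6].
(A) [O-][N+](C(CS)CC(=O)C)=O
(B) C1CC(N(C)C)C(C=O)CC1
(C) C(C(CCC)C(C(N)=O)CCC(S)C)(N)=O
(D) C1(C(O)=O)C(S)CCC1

A

[#6][CX3](=O)[#6] describes a carbonyl carbon (no H) flanked by two carbons (a ketone).
(A) contains an acetyl/ketone group (-C(=O)CH3), which satisfies every atom and bond constraint.
(B) has an aldehyde (-CHO) but the carbonyl carbon has H1, so it is not flanked by two carbons.
(C) has a primary amide (-C(=O)NH2) but one neighbour of the carbonyl carbon is N, not C.
(D) has a carboxylic acid group (-C(=O)OH) but one neighbour of the carbonyl carbon is O, not C.
So the answer is (A).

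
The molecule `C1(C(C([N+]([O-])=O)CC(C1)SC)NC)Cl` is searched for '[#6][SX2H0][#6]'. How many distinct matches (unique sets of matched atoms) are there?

1

[#6][SX2H0][#6] is the SMARTS for a thioether: an aliphatic sulfur bridging two carbons with no H on the sulfur.
Exactly one fragment in the molecule meets all constraints, giving 1 match.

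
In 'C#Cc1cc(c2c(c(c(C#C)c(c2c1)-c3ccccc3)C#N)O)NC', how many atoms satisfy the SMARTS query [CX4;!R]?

The query [CX4;!R] means: aliphatic carbon with four total connections, not in a ring.
Check the 25 heavy atoms by environment: 16× c (aromatic, X3, in 6-ring) → no; 1× N (X3, acyclic) → no; 1× C (X4, acyclic) → match; 5× C (X2, acyclic) → no; 1× N (X1, acyclic) → no; 1× O (X2, acyclic) → no.
That gives 1 matching atom.

1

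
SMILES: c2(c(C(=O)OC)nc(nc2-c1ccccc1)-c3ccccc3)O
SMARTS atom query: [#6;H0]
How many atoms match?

Check the 23 heavy atoms by environment: 2× n (aromatic, H0) → no; 6× c (aromatic, H0) → match; 10× c (aromatic, H1) → no; 1× C (H0) → match; 2× O (H0) → no; 1× C (H3) → no; 1× O (H1) → no.
Summing the matching environments: 6 + 1 = 7 matching atoms.

7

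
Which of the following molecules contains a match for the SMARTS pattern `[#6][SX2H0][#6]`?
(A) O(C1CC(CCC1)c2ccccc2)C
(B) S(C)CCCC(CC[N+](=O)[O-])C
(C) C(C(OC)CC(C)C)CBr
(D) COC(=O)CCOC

B

[#6][SX2H0][#6] describes an aliphatic sulfur bridging two carbons with no H on the sulfur (a thioether).
(A) has a methoxy ether (-OCH3) but the bridging atom is O, not S.
(B) contains a methylthio ether (-SCH3), which satisfies every atom and bond constraint.
(C) has a methoxy ether (-OCH3) but the bridging atom is O, not S.
(D) has a methoxy ether (-OCH3) but the bridging atom is O, not S.
So the answer is (B).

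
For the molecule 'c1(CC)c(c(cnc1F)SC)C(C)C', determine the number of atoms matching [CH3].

4

The query [CH3] means: aliphatic carbon with exactly three hydrogens.
Check the 14 heavy atoms by environment: 1× n (aromatic, H0) → no; 4× c (aromatic, H0) → no; 1× c (aromatic, H1) → no; 1× C (H2) → no; 4× C (H3) → match; 1× F (H0) → no; 1× S (H0) → no; 1× C (H1) → no.
That gives 4 matching atoms.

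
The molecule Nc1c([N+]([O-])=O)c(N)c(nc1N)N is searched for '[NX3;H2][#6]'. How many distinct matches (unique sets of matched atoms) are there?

4

[NX3;H2][#6] is the SMARTS for a primary amine: a trivalent nitrogen with two H attached to carbon.
The molecule carries 4 separate instances of a primary amino group (-NH2) meeting every constraint; each maps to a distinct set of atoms, giving 4 matches.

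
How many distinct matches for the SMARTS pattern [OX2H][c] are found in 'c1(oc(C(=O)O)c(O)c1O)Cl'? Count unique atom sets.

2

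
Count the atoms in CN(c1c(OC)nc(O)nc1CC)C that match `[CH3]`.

The query [CH3] means: aliphatic carbon with exactly three hydrogens.
Check the 14 heavy atoms by environment: 2× n (aromatic, H0) → no; 4× c (aromatic, H0) → no; 1× C (H2) → no; 4× C (H3) → match; 1× O (H0) → no; 1× N (H0) → no; 1× O (H1) → no.
That gives 4 matching atoms.

4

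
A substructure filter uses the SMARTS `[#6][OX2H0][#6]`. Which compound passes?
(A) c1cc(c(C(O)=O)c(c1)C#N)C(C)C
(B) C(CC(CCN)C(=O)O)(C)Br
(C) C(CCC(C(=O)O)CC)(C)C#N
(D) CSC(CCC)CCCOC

D

[#6][OX2H0][#6] describes an aliphatic oxygen bridging two carbons with no H on the oxygen (an ether).
(A) has a carboxylic acid group (-C(=O)OH) but the -OH oxygen has H1; the =O is OX1, not OX2.
(B) has a carboxylic acid group (-C(=O)OH) but the -OH oxygen has H1; the =O is OX1, not OX2.
(C) has a carboxylic acid group (-C(=O)OH) but the -OH oxygen has H1; the =O is OX1, not OX2.
(D) contains a methoxy ether (-OCH3), which satisfies every atom and bond constraint.
So the answer is (D).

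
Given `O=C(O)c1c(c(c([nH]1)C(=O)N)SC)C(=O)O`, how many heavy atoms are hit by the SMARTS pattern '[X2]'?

3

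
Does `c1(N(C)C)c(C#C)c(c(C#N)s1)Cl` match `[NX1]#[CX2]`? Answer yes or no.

The pattern [NX1]#[CX2] describes a nitrogen triple-bonded to a two-connected carbon — a nitrile.
The molecule carries a nitrile (-C#N), whose atoms satisfy every constraint of the query, so the pattern matches.

Yes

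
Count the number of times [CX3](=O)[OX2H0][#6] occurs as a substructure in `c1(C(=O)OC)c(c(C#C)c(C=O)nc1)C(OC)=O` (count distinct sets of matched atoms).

2

[CX3](=O)[OX2H0][#6] is the SMARTS for an ester: a carbonyl carbon bonded to an oxygen that is itself bonded to carbon (no H on that O).
The molecule carries 2 separate instances of a methyl-ester group (-C(=O)OCH3) meeting every constraint; each maps to a distinct set of atoms, giving 2 matches.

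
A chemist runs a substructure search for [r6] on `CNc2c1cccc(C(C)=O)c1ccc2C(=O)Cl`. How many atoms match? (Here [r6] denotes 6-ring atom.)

10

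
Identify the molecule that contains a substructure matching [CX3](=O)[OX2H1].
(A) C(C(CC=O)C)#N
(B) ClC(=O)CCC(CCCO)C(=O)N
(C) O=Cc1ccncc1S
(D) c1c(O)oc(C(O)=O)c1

[CX3](=O)[OX2H1] describes an sp2 carbon double-bonded to O and single-bonded to an -OH oxygen (a carboxylic acid).
(A) has an aldehyde (-CHO) but there is no singly-bonded oxygen on the carbonyl carbon.
(B) has a primary amide (-C(=O)NH2) but the carbonyl is bonded to N, not to an -OH oxygen.
(C) has an aldehyde (-CHO) but there is no singly-bonded oxygen on the carbonyl carbon.
(D) contains a carboxylic acid group (-C(=O)OH), which satisfies every atom and bond constraint.
So the answer is (D).

D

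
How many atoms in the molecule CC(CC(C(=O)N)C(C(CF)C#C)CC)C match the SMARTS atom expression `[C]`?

13

Check the 16 heavy atoms by environment: 13× C → match; 1× O → no; 1× N → no; 1× F → no.
That gives 13 matching atoms.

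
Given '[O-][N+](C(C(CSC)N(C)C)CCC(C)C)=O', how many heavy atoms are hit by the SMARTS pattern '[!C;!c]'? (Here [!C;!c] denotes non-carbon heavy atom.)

5

The query [!C;!c] means: neither aliphatic nor aromatic carbon — same as [!#6].
Check the 16 heavy atoms by environment: 11× C → no; 1× S → match; 1× N → match; 1× N (charge +1) → match; 1× O (charge -1) → match; 1× O → match.
Summing the matching environments: 1 + 1 + 1 + 1 + 1 = 5 matching atoms.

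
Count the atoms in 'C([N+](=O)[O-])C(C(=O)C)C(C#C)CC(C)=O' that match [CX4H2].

The query [CX4H2] means: sp3 carbon (X4) with exactly two hydrogens.
Check the 15 heavy atoms by environment: 2× C (H2, X4) → match; 2× C (H1, X4) → no; 1× C (H0, X2) → no; 1× C (H1, X2) → no; 2× C (H0, X3) → no; 3× O (H0, X1) → no; 2× C (H3, X4) → no; 1× N (charge +1, H0, X3) → no; 1× O (charge -1, H0, X1) → no.
That gives 2 matching atoms.

2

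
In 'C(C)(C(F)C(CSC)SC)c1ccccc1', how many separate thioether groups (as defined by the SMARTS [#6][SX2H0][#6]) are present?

2

[#6][SX2H0][#6] is the SMARTS for a thioether: an aliphatic sulfur bridging two carbons with no H on the sulfur.
The molecule carries 2 separate instances of a methylthio ether (-SCH3) meeting every constraint; each maps to a distinct set of atoms, giving 2 matches.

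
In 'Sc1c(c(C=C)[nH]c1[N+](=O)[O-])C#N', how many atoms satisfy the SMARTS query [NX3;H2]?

The query [NX3;H2] means: aliphatic N with 3 total connections, two of them H — an -NH2 nitrogen (amine or amide).
Check the 13 heavy atoms by environment: 1× n (aromatic, H1, X3) → no; 4× c (aromatic, H0, X3) → no; 1× S (H1, X2) → no; 1× N (charge +1, H0, X3) → no; 1× O (charge -1, H0, X1) → no; 1× O (H0, X1) → no; 1× C (H0, X2) → no; 1× N (H0, X1) → no; 1× C (H1, X3) → no; 1× C (H2, X3) → no.
No environment satisfies the query, so 0 matching atoms.

0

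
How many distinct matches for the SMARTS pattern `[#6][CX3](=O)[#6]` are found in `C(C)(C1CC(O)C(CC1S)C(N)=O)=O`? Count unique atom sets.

1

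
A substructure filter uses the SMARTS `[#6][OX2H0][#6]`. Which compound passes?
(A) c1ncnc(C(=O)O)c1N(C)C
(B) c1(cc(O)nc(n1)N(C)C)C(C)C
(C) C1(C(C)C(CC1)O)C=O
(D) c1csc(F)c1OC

[#6][OX2H0][#6] describes an aliphatic oxygen bridging two carbons with no H on the oxygen (an ether).
(A) has a carboxylic acid group (-C(=O)OH) but the -OH oxygen has H1; the =O is OX1, not OX2.
(B) has a hydroxyl group (-OH) but the oxygen has H1, not H0 bridging two carbons.
(C) has a hydroxyl group (-OH) but the oxygen has H1, not H0 bridging two carbons.
(D) contains a methoxy ether (-OCH3), which satisfies every atom and bond constraint.
So the answer is (D).

D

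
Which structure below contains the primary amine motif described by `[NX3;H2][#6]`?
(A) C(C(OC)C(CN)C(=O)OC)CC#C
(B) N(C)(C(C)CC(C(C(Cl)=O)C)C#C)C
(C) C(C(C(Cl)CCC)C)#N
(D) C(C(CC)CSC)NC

[NX3;H2][#6] describes a trivalent nitrogen with two H attached to carbon (a primary amine).
(A) contains a primary amino group (-NH2), which satisfies every atom and bond constraint.
(B) has a dimethylamino group (-N(CH3)2) but the nitrogen has H0, not H2.
(C) has a nitrile (-C#N) but the nitrogen is NX1 (triple-bonded), not NX3 with two H.
(D) has an N-methylamino group (-NHCH3) but the nitrogen bears two carbons and only one H (H1), not H2.
So the answer is (A).

A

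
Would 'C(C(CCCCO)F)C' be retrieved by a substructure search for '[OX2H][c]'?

No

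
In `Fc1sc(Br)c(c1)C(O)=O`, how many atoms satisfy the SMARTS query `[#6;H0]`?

4

The query [#6;H0] means: any carbon with no attached hydrogen.
Check the 10 heavy atoms by environment: 1× s (aromatic, H0) → no; 3× c (aromatic, H0) → match; 1× c (aromatic, H1) → no; 1× C (H0) → match; 1× O (H0) → no; 1× O (H1) → no; 1× F (H0) → no; 1× Br (H0) → no.
Summing the matching environments: 3 + 1 = 4 matching atoms.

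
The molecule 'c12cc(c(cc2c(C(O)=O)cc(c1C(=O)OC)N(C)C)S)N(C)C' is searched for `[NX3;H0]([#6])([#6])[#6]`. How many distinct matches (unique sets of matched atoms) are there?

2

[NX3;H0]([#6])([#6])[#6] is the SMARTS for a tertiary amine: a trivalent nitrogen with no H, bonded to three carbons.
The molecule carries 2 separate instances of a dimethylamino group (-N(CH3)2) meeting every constraint; each maps to a distinct set of atoms, giving 2 matches.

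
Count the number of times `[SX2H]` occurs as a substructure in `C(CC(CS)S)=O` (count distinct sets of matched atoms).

2

[SX2H] is the SMARTS for a thiol: an aliphatic sulfur with two connections, one being H.
The molecule carries 2 separate instances of a thiol (-SH) meeting every constraint; each maps to a distinct set of atoms, giving 2 matches.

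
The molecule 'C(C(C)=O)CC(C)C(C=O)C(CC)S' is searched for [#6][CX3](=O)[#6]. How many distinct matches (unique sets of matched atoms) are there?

[#6][CX3](=O)[#6] is the SMARTS for a ketone: a carbonyl carbon (no H) flanked by two carbons.
Exactly one fragment in the molecule meets all constraints, giving 1 match.

1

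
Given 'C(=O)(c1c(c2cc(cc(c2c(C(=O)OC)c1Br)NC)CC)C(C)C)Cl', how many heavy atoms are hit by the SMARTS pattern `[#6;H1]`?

The query [#6;H1] means: any carbon bearing exactly one hydrogen.
Check the 25 heavy atoms by environment: 8× c (aromatic, H0) → no; 2× c (aromatic, H1) → match; 1× C (H2) → no; 5× C (H3) → no; 2× C (H0) → no; 3× O (H0) → no; 1× Cl (H0) → no; 1× N (H1) → no; 1× C (H1) → match; 1× Br (H0) → no.
Summing the matching environments: 2 + 1 = 3 matching atoms.

3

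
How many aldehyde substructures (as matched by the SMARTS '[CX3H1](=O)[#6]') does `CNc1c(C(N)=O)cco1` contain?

0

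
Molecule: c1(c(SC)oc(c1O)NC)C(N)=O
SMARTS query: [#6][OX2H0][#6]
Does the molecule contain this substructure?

No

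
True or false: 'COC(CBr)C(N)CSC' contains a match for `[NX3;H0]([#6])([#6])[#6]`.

False

The pattern [NX3;H0]([#6])([#6])[#6] describes a trivalent nitrogen with no H, bonded to three carbons — a tertiary amine.
The closest candidate here is a primary amino group (-NH2), but the nitrogen has H2, not H0 with three carbons. No other fragment satisfies the full query, so there is no match.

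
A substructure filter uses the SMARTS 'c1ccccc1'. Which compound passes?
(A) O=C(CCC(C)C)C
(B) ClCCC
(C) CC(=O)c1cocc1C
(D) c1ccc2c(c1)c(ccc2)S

D

c1ccccc1 describes six aromatic carbons in a ring (a benzene ring).
(A) has a methyl group (-CH3) but no six-membered all-carbon aromatic ring is present.
(B) has a methyl group (-CH3) but no six-membered all-carbon aromatic ring is present.
(C) has a methyl group (-CH3) but no six-membered all-carbon aromatic ring is present.
(D) contains the required atom environment, so the pattern matches.
So the answer is (D).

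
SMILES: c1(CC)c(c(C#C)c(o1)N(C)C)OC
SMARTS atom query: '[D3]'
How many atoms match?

The query [D3] means: atom with exactly three heavy-atom neighbours.
Check the 14 heavy atoms by environment: 1× o (aromatic, D2) → no; 4× c (aromatic, D3) → match; 1× O (D2) → no; 5× C (D1) → no; 2× C (D2) → no; 1× N (D3) → match.
Summing the matching environments: 4 + 1 = 5 matching atoms.

5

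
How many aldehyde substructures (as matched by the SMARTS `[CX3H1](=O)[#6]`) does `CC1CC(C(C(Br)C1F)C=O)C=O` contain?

2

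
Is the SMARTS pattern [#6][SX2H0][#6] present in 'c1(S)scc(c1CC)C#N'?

The pattern [#6][SX2H0][#6] describes an aliphatic sulfur bridging two carbons with no H on the sulfur — a thioether.
The closest candidate here is a thiol (-SH), but the sulfur has H1, not H0 bridging two carbons. No other fragment satisfies the full query, so there is no match.

No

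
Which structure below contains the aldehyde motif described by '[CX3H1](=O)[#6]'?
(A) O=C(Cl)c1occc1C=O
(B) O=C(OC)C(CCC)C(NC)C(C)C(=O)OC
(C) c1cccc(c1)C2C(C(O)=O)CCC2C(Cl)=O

A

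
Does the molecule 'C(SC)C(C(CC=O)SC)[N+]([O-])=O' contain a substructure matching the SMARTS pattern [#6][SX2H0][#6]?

The pattern [#6][SX2H0][#6] describes an aliphatic sulfur bridging two carbons with no H on the sulfur — a thioether.
The molecule carries a methylthio ether (-SCH3), whose atoms satisfy every constraint of the query, so the pattern matches.

Yes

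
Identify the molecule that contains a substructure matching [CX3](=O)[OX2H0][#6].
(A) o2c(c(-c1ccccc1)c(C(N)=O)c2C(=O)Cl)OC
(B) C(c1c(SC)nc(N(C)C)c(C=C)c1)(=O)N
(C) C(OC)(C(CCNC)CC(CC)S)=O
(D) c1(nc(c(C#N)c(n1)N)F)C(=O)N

[CX3](=O)[OX2H0][#6] describes a carbonyl carbon bonded to an oxygen that is itself bonded to carbon (no H on that O) (an ester).
(A) has a methoxy ether (-OCH3) but the ether oxygen is not adjacent to a C=O carbon.
(B) has a primary amide (-C(=O)NH2) but the carbonyl is bonded to N, not to an O-C linkage.
(C) contains a methyl-ester group (-C(=O)OCH3), which satisfies every atom and bond constraint.
(D) has a primary amide (-C(=O)NH2) but the carbonyl is bonded to N, not to an O-C linkage.
So the answer is (C).

C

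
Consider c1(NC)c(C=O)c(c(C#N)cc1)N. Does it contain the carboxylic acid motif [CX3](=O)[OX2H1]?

No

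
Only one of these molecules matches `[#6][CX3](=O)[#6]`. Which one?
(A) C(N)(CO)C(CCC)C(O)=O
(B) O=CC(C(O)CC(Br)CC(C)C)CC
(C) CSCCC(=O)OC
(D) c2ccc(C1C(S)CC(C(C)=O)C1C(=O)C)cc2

[#6][CX3](=O)[#6] describes a carbonyl carbon (no H) flanked by two carbons (a ketone).
(A) has a carboxylic acid group (-C(=O)OH) but one neighbour of the carbonyl carbon is O, not C.
(B) has an aldehyde (-CHO) but the carbonyl carbon has H1, so it is not flanked by two carbons.
(C) has a methyl-ester group (-C(=O)OCH3) but one neighbour of the carbonyl carbon is O, not C.
(D) contains an acetyl/ketone group (-C(=O)CH3), which satisfies every atom and bond constraint.
So the answer is (D).

D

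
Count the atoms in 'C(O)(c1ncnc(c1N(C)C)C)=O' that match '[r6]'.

Check the 13 heavy atoms by environment: 2× n (aromatic, in 6-ring) → match; 4× c (aromatic, in 6-ring) → match; 4× C (acyclic) → no; 1× N (acyclic) → no; 2× O (acyclic) → no.
Summing the matching environments: 2 + 4 = 6 matching atoms.

6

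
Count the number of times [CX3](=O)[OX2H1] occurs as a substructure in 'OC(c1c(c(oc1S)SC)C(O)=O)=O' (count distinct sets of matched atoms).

2

[CX3](=O)[OX2H1] is the SMARTS for a carboxylic acid: an sp2 carbon double-bonded to O and single-bonded to an -OH oxygen.
The molecule carries 2 separate instances of a carboxylic acid group (-C(=O)OH) meeting every constraint; each maps to a distinct set of atoms, giving 2 matches.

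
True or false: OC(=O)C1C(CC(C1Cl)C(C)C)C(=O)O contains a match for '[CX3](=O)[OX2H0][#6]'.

The pattern [CX3](=O)[OX2H0][#6] describes a carbonyl carbon bonded to an oxygen that is itself bonded to carbon (no H on that O) — an ester.
The closest candidate here is a carboxylic acid group (-C(=O)OH), but the singly-bonded O carries H (OX2H1, not H0). No other fragment satisfies the full query, so there is no match.

False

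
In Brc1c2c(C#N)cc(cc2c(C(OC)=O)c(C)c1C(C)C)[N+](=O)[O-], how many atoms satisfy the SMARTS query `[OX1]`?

The query [OX1] means: aliphatic oxygen with one total connection — typically a carbonyl =O or an oxide.
Check the 24 heavy atoms by environment: 10× c (aromatic, X3) → no; 1× Br (X1) → no; 1× C (X2) → no; 1× N (X1) → no; 5× C (X4) → no; 1× N (charge +1, X3) → no; 1× O (charge -1, X1) → match; 2× O (X1) → match; 1× C (X3) → no; 1× O (X2) → no.
Summing the matching environments: 1 + 2 = 3 matching atoms.

3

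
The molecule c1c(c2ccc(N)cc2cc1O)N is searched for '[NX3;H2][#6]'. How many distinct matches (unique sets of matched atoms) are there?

[NX3;H2][#6] is the SMARTS for a primary amine: a trivalent nitrogen with two H attached to carbon.
The molecule carries 2 separate instances of a primary amino group (-NH2) meeting every constraint; each maps to a distinct set of atoms, giving 2 matches.

2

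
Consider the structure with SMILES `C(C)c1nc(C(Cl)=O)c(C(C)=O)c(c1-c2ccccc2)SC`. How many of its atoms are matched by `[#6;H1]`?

5

The query [#6;H1] means: any carbon bearing exactly one hydrogen.
Check the 22 heavy atoms by environment: 1× n (aromatic, H0) → no; 6× c (aromatic, H0) → no; 1× S (H0) → no; 3× C (H3) → no; 5× c (aromatic, H1) → match; 2× C (H0) → no; 2× O (H0) → no; 1× Cl (H0) → no; 1× C (H2) → no.
That gives 5 matching atoms.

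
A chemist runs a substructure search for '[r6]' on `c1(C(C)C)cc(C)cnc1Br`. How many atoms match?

6

The query [r6] means: r6 matches atoms in a six-membered ring.
Check the 11 heavy atoms by environment: 1× n (aromatic, in 6-ring) → match; 5× c (aromatic, in 6-ring) → match; 4× C (acyclic) → no; 1× Br (acyclic) → no.
Summing the matching environments: 1 + 5 = 6 matching atoms.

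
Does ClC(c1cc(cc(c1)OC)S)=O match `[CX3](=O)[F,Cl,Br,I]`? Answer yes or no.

Yes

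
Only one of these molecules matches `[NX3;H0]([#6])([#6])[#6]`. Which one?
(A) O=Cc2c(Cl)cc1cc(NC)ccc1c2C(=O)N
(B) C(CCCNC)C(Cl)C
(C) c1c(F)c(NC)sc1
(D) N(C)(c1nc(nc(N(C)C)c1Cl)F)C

D

[NX3;H0]([#6])([#6])[#6] describes a trivalent nitrogen with no H, bonded to three carbons (a tertiary amine).
(A) has an N-methylamino group (-NHCH3) but the nitrogen still has one H (H1), not H0.
(B) has an N-methylamino group (-NHCH3) but the nitrogen still has one H (H1), not H0.
(C) has an N-methylamino group (-NHCH3) but the nitrogen still has one H (H1), not H0.
(D) contains a dimethylamino group (-N(CH3)2), which satisfies every atom and bond constraint.
So the answer is (D).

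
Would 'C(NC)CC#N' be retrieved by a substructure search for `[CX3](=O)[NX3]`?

The pattern [CX3](=O)[NX3] describes a carbonyl carbon bonded to a trivalent nitrogen — an amide.
The closest candidate here is a nitrile (-C#N), but the nitrile N is NX1 (triple-bonded), not NX3. No other fragment satisfies the full query, so there is no match.

No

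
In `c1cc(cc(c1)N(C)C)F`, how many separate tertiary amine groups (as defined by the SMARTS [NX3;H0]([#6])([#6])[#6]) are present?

[NX3;H0]([#6])([#6])[#6] is the SMARTS for a tertiary amine: a trivalent nitrogen with no H, bonded to three carbons.
Exactly one fragment in the molecule meets all constraints, giving 1 match.

1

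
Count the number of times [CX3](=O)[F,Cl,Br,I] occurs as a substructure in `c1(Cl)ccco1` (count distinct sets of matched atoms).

[CX3](=O)[F,Cl,Br,I] is the SMARTS for an acyl halide: a carbonyl carbon bonded to a halogen.
The molecule has a chloro substituent, but the Cl is not on a carbonyl carbon; nothing else fits, so there are 0 matches.

0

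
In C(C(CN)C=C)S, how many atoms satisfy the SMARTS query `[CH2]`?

3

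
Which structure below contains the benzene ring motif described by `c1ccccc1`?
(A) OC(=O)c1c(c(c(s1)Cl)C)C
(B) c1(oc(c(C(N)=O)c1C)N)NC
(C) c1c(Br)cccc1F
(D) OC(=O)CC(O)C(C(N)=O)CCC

c1ccccc1 describes six aromatic carbons in a ring (a benzene ring).
(A) has a methyl group (-CH3) but no six-membered all-carbon aromatic ring is present.
(B) has a methyl group (-CH3) but no six-membered all-carbon aromatic ring is present.
(C) contains the required atom environment, so the pattern matches.
(D) has a methyl group (-CH3) but no six-membered all-carbon aromatic ring is present.
So the answer is (C).

C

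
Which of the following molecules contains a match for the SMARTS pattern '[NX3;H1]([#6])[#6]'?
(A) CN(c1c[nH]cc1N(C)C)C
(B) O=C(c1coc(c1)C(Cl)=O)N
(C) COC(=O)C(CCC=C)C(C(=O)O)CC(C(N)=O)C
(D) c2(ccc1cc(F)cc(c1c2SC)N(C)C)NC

D

[NX3;H1]([#6])[#6] describes a trivalent nitrogen with one H, bonded to two carbons (a secondary amine).
(A) has a dimethylamino group (-N(CH3)2) but the nitrogen has H0, not H1.
(B) has a primary amide (-C(=O)NH2) but the -C(=O)NH2 nitrogen has H2, not H1.
(C) has a primary amide (-C(=O)NH2) but the -C(=O)NH2 nitrogen has H2, not H1.
(D) contains an N-methylamino group (-NHCH3), which satisfies every atom and bond constraint.
So the answer is (D).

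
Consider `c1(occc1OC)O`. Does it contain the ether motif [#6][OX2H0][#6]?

The pattern [#6][OX2H0][#6] describes an aliphatic oxygen bridging two carbons with no H on the oxygen — an ether.
The molecule carries a methoxy ether (-OCH3), whose atoms satisfy every constraint of the query, so the pattern matches.

Yes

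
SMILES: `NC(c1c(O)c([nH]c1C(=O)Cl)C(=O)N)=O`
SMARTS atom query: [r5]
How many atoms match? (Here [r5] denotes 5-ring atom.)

5

The query [r5] means: r5 matches atoms in a five-membered ring.
Check the 15 heavy atoms by environment: 1× n (aromatic, in 5-ring) → match; 4× c (aromatic, in 5-ring) → match; 3× C (acyclic) → no; 4× O (acyclic) → no; 1× Cl (acyclic) → no; 2× N (acyclic) → no.
Summing the matching environments: 1 + 4 = 5 matching atoms.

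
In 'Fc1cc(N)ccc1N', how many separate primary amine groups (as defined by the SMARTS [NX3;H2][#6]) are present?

[NX3;H2][#6] is the SMARTS for a primary amine: a trivalent nitrogen with two H attached to carbon.
The molecule carries 2 separate instances of a primary amino group (-NH2) meeting every constraint; each maps to a distinct set of atoms, giving 2 matches.

2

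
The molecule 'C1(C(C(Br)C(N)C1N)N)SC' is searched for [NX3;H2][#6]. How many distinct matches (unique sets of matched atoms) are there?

3

[NX3;H2][#6] is the SMARTS for a primary amine: a trivalent nitrogen with two H attached to carbon.
The molecule carries 3 separate instances of a primary amino group (-NH2) meeting every constraint; each maps to a distinct set of atoms, giving 3 matches.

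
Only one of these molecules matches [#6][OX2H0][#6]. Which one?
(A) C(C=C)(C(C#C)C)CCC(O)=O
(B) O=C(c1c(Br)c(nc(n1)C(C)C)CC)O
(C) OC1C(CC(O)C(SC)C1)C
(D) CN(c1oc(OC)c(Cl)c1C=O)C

[#6][OX2H0][#6] describes an aliphatic oxygen bridging two carbons with no H on the oxygen (an ether).
(A) has a carboxylic acid group (-C(=O)OH) but the -OH oxygen has H1; the =O is OX1, not OX2.
(B) has a carboxylic acid group (-C(=O)OH) but the -OH oxygen has H1; the =O is OX1, not OX2.
(C) has a hydroxyl group (-OH) but the oxygen has H1, not H0 bridging two carbons.
(D) contains a methoxy ether (-OCH3), which satisfies every atom and bond constraint.
So the answer is (D).

D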